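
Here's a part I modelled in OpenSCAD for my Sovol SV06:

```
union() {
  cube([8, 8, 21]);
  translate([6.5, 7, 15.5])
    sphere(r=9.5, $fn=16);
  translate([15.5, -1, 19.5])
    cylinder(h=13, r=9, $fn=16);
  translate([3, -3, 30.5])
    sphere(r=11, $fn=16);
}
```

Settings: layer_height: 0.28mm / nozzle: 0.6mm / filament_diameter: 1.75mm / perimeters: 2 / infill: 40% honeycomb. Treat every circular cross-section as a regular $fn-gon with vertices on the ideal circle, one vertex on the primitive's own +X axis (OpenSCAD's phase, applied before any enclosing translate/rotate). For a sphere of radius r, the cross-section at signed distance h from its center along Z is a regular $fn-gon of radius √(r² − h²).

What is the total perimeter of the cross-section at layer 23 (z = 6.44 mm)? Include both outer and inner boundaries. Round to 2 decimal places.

At z = 6.44 mm: the 8×8 cube contributes its full rectangle (perimeter 32.00 mm); the r=9.5 sphere at (6.5, 7) slices to a regular 16-gon of circumradius 2.858 (√(r²−h²) with h=9.06 from center) (perimeter = 2·16·2.858·sin(180°/16) = 17.84 mm); the cylinder at (15.5, -1) is absent (z outside [19.5, 32.5]); the sphere at (3, -3) is absent (|z−center|=24.060 > r=11); Combining (union): the regions partially overlap (shared area 14.53 mm²), so the edge portions inside another operand are dropped and the merged outline is re-measured after clipping — boundary = 35.23 mm. Overall, the cross-section is a single solid region. Total boundary length (outer) = 35.23 mm.

35.23 mm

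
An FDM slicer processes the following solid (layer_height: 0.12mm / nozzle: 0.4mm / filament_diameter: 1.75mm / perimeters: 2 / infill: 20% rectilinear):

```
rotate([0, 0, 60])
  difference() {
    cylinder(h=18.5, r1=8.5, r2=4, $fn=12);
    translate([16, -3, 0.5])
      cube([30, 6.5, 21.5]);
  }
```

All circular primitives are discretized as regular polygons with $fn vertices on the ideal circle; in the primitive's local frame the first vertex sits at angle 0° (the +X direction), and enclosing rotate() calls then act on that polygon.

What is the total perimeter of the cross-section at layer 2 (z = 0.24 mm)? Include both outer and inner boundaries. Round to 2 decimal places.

At z = 0.24 mm: the cone: at t=0.013 of its height the radius interpolates to r₁+(r₂−r₁)t = 8.442, giving a regular 12-gon of that circumradius (perimeter = 2·12·8.442·sin(180°/12) = 52.44 mm); the cube at (16, -3) is absent (z outside [0.5, 22]); After the difference (first − rest): none of the subtracted shapes is present at this height, so the cone is unchanged — boundary = 52.44 mm; (rotated 60° about Z; rotation is an isometry so areas/perimeters/island counts are preserved). Overall, the cross-section is a single solid region. Total boundary length (outer) = 52.44 mm.

52.44 mm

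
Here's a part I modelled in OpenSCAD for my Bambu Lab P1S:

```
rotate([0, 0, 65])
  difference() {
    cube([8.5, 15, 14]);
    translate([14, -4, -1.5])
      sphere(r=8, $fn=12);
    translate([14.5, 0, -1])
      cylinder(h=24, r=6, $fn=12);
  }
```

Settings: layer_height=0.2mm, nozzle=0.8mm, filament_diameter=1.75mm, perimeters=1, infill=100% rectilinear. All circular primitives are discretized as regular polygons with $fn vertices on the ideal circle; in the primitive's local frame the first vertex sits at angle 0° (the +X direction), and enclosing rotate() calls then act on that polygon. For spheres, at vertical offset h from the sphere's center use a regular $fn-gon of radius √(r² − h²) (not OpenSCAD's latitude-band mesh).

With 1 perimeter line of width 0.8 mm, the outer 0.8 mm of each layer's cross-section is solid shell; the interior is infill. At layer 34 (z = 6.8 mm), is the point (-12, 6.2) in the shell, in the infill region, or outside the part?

At z = 6.8 mm: the 8.5×15 cube contributes its full rectangle; the sphere at (14, -4) is not intersected at this z (|z−center|=8.300 > r=8); the cylinder at (14.5, 0): section is a regular 12-gon, circumradius r=6; Subtracting the remaining from the first: starting from the 8.5×15 cube, the r=6 cylinder at (14.5, 0) misses the remaining region (no effect) — 1 connected region; (whole slice rotated 65° about Z — lengths, areas and connectivity unchanged). Overall, the cross-section is a single solid region. Undo the 65° rotation: the query point maps to (0.548, 13.496) in the un-rotated model frame. The nearest boundary edge runs (0.00, 0.00)→(0.00, 15.00); distance from the point to it = 0.55 mm. The point is inside the cross-section, 0.55 mm from the nearest boundary — within the 0.8 mm shell band (1 × 0.8).

shell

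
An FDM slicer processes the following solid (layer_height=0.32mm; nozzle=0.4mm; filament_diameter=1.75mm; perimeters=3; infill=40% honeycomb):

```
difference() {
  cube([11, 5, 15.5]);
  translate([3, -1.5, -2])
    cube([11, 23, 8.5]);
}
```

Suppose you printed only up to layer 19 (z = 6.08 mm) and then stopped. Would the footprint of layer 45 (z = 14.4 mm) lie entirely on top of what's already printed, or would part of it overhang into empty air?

part overhangs

Compare the two slices. At z = 6.08: the cube is present — its section is the full 11×5 rectangle (area 55.00 mm²); the cube at (3, -1.5) is present — its section is the full 11×23 rectangle (area 253.00 mm²); After the difference (first − rest): starting from the 11×5 cube (55.00 mm²), the 11×23 cube at (3, -1.5) partially overlaps it — only the 40.00 mm² overlap (of its 253.00 mm²) is removed, clipping the outline — area = 15.00 mm². At z = 14.4: the 11×5 cube contributes its full rectangle (area 55.00 mm²); the cube at (3, -1.5) does not reach this height (z outside [-2, 6.5]); Taking the first minus the rest: none of the subtracted shapes is present at this height, so the 11×5 cube is unchanged — area = 55.00 mm². Checking containment: at z = 14.4 the cross-section extends beyond the z = 6.08 cross-section by about 40.00 mm².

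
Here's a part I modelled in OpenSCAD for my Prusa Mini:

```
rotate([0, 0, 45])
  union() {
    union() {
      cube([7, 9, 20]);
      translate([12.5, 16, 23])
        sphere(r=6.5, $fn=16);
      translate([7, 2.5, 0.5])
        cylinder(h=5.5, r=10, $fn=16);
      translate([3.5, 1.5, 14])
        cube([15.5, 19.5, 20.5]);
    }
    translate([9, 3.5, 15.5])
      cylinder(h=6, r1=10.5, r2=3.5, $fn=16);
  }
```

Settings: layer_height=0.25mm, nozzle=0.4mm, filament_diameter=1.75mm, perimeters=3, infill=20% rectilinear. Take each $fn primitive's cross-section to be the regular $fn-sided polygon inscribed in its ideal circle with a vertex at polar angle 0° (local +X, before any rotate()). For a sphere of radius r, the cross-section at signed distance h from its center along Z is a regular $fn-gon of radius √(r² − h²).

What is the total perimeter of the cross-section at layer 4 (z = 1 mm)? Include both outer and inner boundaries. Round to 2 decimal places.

62.43 mm

At z = 1 mm: the cube is present — its section is the full 7×9 rectangle (perimeter 32.00 mm); the sphere at (12.5, 16) does not reach this height (|z−center|=22.000 > r=6.5); the r=10 cylinder at (7, 2.5) contributes a regular 16-gon of circumradius 10 (perimeter = 2·16·10.000·sin(180°/16) = 62.43 mm); the cube at (3.5, 1.5) is absent (z outside [14, 34.5]); Taking the union: the 7×9 cube lies entirely inside the r=10 cylinder at (7, 2.5), so the union is just the r=10 cylinder at (7, 2.5) — boundary = 62.43 mm; the cone at (9, 3.5) is absent (z outside [15.5, 21.5]); Combining (union): only that combined region is present, so the union is just that shape — boundary = 62.43 mm; (rotated 45° about Z; rotation is an isometry so areas/perimeters/island counts are preserved). Overall, the cross-section is a single solid region. Total boundary length (outer) = 62.43 mm.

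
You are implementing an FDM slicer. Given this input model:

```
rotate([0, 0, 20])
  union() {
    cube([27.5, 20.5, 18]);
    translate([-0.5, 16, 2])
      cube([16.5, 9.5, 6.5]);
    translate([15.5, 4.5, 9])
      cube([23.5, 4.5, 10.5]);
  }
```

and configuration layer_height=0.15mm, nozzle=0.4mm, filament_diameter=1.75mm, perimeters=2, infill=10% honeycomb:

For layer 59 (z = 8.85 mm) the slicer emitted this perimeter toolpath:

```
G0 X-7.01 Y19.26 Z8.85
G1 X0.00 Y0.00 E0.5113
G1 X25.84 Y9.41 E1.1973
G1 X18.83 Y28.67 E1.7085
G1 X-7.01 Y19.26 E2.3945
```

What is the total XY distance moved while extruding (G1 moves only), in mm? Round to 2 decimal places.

Sum the Euclidean lengths of each G1 segment: total = 95.99 mm.

95.99 mm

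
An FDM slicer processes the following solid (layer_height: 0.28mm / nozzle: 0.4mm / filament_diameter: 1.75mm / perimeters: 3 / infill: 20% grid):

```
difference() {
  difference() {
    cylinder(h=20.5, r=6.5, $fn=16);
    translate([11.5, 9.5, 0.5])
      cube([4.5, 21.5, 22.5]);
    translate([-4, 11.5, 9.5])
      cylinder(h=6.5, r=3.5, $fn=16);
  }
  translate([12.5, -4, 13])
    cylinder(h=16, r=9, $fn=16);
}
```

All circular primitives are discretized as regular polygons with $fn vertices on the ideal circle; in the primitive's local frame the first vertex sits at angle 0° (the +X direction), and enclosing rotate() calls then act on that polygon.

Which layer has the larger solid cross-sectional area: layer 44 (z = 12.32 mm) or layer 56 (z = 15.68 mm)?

Layer 44 (z = 12.32): the cylinder: section is a regular 16-gon, circumradius r=6.5 (area = (16/2)·6.500²·sin(360°/16) = 129.35 mm²); the cube at (11.5, 9.5) (footprint 4.5×21.5) is included at this height (area 96.75 mm²); the cylinder at (-4, 11.5): section is a regular 16-gon, circumradius r=3.5 (area = (16/2)·3.500²·sin(360°/16) = 37.50 mm²); After the difference (first − rest): starting from the r=6.5 cylinder (129.35 mm²), the 4.5×21.5 cube at (11.5, 9.5) misses the remaining region (no effect); the r=3.5 cylinder at (-4, 11.5) misses the remaining region (no effect) — area = 129.35 mm²; the cylinder at (12.5, -4) does not reach this height (z outside [13, 29]); Taking the first minus the rest: none of the subtracted shapes is present at this height, so the result so far is unchanged — area = 129.35 mm². So its area = 129.35 mm². Layer 56 (z = 15.68): the r=6.5 cylinder contributes a regular 16-gon of circumradius 6.5 (area = (16/2)·6.500²·sin(360°/16) = 129.35 mm²); the 4.5×21.5 cube at (11.5, 9.5) contributes its full rectangle (area 96.75 mm²); the r=3.5 cylinder at (-4, 11.5) gives a regular 16-gon of circumradius 3.5 (constant along its height) (area = (16/2)·3.500²·sin(360°/16) = 37.50 mm²); After the difference (first − rest): starting from the r=6.5 cylinder (129.35 mm²), the 4.5×21.5 cube at (11.5, 9.5) misses the remaining region (no effect); the r=3.5 cylinder at (-4, 11.5) misses the remaining region (no effect) — area = 129.35 mm²; the r=9 cylinder at (12.5, -4) contributes a regular 16-gon of circumradius 9 (area = (16/2)·9.000²·sin(360°/16) = 247.98 mm²); After the difference (first − rest): starting from that combined region (129.35 mm²), the r=9 cylinder at (12.5, -4) partially overlaps it — only the 11.40 mm² overlap (of its 247.98 mm²) is removed, clipping the outline — area = 117.94 mm². So its area = 117.94 mm². Layer 44 is larger (129.35 vs 117.94 mm²).

layer 44 (z = 12.32 mm)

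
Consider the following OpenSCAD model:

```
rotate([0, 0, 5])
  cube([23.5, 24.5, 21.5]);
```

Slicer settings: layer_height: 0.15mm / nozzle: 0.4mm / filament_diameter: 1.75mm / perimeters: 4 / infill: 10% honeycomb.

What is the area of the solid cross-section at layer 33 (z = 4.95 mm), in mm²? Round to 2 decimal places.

At z = 4.95 mm: the 23.5×24.5 cube contributes its full rectangle (area 575.75 mm²); (rotated 5° about Z; rotation is an isometry so areas/perimeters/island counts are preserved). Overall, the cross-section is a single solid region. Net area = 575.75 mm².

575.75 mm²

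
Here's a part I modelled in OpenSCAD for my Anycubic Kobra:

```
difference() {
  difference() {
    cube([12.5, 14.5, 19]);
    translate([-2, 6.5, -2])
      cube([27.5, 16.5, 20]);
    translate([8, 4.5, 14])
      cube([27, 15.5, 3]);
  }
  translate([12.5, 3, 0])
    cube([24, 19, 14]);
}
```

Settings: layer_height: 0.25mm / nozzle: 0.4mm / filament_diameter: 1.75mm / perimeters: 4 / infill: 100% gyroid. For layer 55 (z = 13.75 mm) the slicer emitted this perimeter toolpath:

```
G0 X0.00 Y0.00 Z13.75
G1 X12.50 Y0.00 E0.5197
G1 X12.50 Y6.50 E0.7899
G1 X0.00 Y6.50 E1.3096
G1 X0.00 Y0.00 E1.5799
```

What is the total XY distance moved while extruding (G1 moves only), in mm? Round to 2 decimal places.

38.00 mm

Sum the Euclidean lengths of each G1 segment: total = 38.00 mm.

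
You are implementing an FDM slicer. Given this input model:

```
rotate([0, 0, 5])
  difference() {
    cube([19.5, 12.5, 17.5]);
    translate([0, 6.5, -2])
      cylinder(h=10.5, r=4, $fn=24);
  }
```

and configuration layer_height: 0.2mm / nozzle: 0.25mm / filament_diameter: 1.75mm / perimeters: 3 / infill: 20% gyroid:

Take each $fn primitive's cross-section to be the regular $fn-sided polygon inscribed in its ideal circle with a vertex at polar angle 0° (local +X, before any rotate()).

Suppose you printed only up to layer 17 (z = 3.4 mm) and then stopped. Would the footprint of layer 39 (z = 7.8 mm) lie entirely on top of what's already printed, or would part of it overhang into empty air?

Compare the two slices. At z = 3.4: the cube is present — its section is the full 19.5×12.5 rectangle (area 243.75 mm²); the cylinder at (0, 6.5): section is a regular 24-gon, circumradius r=4 (area = (24/2)·4.000²·sin(360°/24) = 49.69 mm²); Subtracting the remaining from the first: starting from the 19.5×12.5 cube (243.75 mm²), the r=4 cylinder at (0, 6.5) partially overlaps it — only the 24.85 mm² overlap (of its 49.69 mm²) is removed, clipping the outline — area = 218.90 mm²; (whole slice rotated 5° about Z — lengths, areas and connectivity unchanged). At z = 7.8: the cube is present — its section is the full 19.5×12.5 rectangle (area 243.75 mm²); the r=4 cylinder at (0, 6.5) contributes a regular 24-gon of circumradius 4 (area = (24/2)·4.000²·sin(360°/24) = 49.69 mm²); After the difference (first − rest): starting from the 19.5×12.5 cube (243.75 mm²), the r=4 cylinder at (0, 6.5) partially overlaps it — only the 24.85 mm² overlap (of its 49.69 mm²) is removed, clipping the outline — area = 218.90 mm²; (rotated 5° about Z; rotation is an isometry so areas/perimeters/island counts are preserved). Checking containment: the cross-section at z = 7.8 is a subset of the cross-section at z = 3.4.

entirely on top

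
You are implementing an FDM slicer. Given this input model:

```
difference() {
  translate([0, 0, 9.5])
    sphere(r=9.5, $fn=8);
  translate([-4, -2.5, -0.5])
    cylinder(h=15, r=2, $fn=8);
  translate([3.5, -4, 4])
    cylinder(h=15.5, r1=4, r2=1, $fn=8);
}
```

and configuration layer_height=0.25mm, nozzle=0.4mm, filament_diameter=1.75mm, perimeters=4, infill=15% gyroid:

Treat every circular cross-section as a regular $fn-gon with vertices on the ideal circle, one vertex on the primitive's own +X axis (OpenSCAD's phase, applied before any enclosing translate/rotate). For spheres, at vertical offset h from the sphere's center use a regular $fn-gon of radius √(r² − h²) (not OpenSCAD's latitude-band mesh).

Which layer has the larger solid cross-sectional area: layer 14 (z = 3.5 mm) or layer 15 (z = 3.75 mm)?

layer 15 (z = 3.75 mm)

Layer 14 (z = 3.5): the sphere: section is a regular 8-gon, circumradius = √(r²−h²) = √(9.5²−6²) = 7.365 (area = (8/2)·7.365²·sin(360°/8) = 153.44 mm²); the cylinder at (-4, -2.5): section is a regular 8-gon, circumradius r=2 (area = (8/2)·2.000²·sin(360°/8) = 11.31 mm²); the cone at (3.5, -4) is absent (z outside [4, 19.5]); Subtracting the remaining from the first: starting from the r=9.5 sphere (153.44 mm²), the r=2 cylinder at (-4, -2.5) lies wholly inside it (removes its full 11.31 mm² and its 12.25 mm outline becomes a hole wall) — area = 142.13 mm². So its area = 142.13 mm². Layer 15 (z = 3.75): the r=9.5 sphere slices to a regular 8-gon of circumradius 7.562 (√(r²−h²) with h=5.75 from center) (area = (8/2)·7.562²·sin(360°/8) = 161.75 mm²); the r=2 cylinder at (-4, -2.5) gives a regular 8-gon of circumradius 2 (constant along its height) (area = (8/2)·2.000²·sin(360°/8) = 11.31 mm²); the cone at (3.5, -4) is not intersected at this z (z outside [4, 19.5]); After the difference (first − rest): starting from the r=9.5 sphere (161.75 mm²), the r=2 cylinder at (-4, -2.5) lies wholly inside it (removes its full 11.31 mm² and its 12.25 mm outline becomes a hole wall) — area = 150.44 mm². So its area = 150.44 mm². Layer 15 is larger (150.44 vs 142.13 mm²).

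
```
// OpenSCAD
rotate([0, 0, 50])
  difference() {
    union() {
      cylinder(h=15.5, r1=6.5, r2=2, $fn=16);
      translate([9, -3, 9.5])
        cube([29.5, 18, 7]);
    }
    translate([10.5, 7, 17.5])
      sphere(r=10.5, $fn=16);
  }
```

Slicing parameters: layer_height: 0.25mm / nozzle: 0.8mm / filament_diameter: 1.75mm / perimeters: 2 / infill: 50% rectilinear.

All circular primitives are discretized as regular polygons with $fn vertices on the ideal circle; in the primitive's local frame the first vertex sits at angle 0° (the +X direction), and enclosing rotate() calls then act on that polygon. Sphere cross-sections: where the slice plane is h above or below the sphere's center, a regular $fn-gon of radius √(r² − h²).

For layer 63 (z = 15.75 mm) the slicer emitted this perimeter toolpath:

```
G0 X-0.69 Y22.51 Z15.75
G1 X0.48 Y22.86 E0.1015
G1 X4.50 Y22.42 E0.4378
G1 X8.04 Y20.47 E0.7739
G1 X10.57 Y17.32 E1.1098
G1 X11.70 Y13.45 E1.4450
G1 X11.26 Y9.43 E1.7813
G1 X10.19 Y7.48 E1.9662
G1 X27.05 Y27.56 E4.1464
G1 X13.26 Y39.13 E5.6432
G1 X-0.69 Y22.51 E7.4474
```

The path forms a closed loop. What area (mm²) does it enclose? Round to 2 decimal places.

349.80 mm²

Apply the shoelace formula to the sequence of (X, Y) vertices; enclosed area = 349.80 mm².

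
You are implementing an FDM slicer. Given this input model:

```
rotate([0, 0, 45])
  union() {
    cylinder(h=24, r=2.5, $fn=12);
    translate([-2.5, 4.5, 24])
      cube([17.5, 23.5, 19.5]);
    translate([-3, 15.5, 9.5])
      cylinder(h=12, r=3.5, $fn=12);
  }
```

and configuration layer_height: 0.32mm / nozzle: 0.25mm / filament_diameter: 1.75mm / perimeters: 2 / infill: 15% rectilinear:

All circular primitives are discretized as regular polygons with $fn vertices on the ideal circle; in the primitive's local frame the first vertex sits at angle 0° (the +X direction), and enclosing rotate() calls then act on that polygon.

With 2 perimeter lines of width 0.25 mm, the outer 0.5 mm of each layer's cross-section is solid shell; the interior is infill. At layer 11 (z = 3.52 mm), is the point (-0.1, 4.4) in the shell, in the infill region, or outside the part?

outside

At z = 3.52 mm: the cylinder: section is a regular 12-gon, circumradius r=2.5; the cube at (-2.5, 4.5) is absent (z outside [24, 43.5]); the cylinder at (-3, 15.5) is absent (z outside [9.5, 21.5]); Taking the union: only the r=2.5 cylinder is present, so the union is just that shape — 1 connected region; (whole slice rotated 45° about Z — lengths, areas and connectivity unchanged). Overall, the cross-section is a single solid region. Undo the 45° rotation: the query point maps to (3.041, 3.182) in the un-rotated model frame. The nearest boundary edge runs (2.17, 1.25)→(1.25, 2.17); distance from the point to it = 1.99 mm. The point is not inside any of the regions above, so it lies outside the cross-section (1.99 mm from the nearest boundary).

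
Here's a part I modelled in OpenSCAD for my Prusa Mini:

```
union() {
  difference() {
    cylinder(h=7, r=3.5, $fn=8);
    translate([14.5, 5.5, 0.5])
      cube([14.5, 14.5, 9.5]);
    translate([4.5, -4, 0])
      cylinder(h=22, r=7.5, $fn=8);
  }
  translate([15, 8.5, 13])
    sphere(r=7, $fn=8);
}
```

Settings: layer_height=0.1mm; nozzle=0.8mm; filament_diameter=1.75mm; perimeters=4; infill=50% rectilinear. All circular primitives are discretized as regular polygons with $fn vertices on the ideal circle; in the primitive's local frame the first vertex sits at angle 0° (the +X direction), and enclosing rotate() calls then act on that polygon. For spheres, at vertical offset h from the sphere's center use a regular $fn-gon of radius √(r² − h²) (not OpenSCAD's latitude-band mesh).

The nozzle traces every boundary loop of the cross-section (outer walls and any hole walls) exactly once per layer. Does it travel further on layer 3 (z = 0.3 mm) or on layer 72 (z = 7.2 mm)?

Layer 3 (z = 0.3): the r=3.5 cylinder gives a regular 8-gon of circumradius 3.5 (constant along its height) (perimeter = 2·8·3.500·sin(180°/8) = 21.43 mm); the cube at (14.5, 5.5) is absent (z outside [0.5, 10]); the cylinder at (4.5, -4): section is a regular 8-gon, circumradius r=7.5 (perimeter = 2·8·7.500·sin(180°/8) = 45.92 mm); After the difference (first − rest): starting from the r=3.5 cylinder, the r=7.5 cylinder at (4.5, -4) partially overlaps it — only the 22.62 mm² overlap (of its 159.10 mm²) is removed, clipping the outline — boundary = 18.01 mm; the sphere at (15, 8.5) does not reach this height (|z−center|=12.700 > r=7); Merging all regions: only that combined region is present, so the union is just that shape — boundary = 18.01 mm. So its perimeter = 18.01 mm. Layer 72 (z = 7.2): the cylinder does not reach this height (z outside [0, 7]); the cube at (14.5, 5.5) (footprint 14.5×14.5) is included at this height (perimeter 58.00 mm); the cylinder at (4.5, -4): section is a regular 8-gon, circumradius r=7.5 (perimeter = 2·8·7.500·sin(180°/8) = 45.92 mm); Subtracting the remaining from the first: the first operand is absent here, so nothing remains; the r=7 sphere at (15, 8.5) slices to a regular 8-gon of circumradius 3.919 (√(r²−h²) with h=5.8 from center) (perimeter = 2·8·3.919·sin(180°/8) = 24.00 mm); Merging all regions: only the r=7 sphere at (15, 8.5) is present, so the union is just that shape — boundary = 24.00 mm. So its perimeter = 24.00 mm. Layer 72 is larger (24.00 vs 18.01 mm).

layer 72 (z = 7.2 mm)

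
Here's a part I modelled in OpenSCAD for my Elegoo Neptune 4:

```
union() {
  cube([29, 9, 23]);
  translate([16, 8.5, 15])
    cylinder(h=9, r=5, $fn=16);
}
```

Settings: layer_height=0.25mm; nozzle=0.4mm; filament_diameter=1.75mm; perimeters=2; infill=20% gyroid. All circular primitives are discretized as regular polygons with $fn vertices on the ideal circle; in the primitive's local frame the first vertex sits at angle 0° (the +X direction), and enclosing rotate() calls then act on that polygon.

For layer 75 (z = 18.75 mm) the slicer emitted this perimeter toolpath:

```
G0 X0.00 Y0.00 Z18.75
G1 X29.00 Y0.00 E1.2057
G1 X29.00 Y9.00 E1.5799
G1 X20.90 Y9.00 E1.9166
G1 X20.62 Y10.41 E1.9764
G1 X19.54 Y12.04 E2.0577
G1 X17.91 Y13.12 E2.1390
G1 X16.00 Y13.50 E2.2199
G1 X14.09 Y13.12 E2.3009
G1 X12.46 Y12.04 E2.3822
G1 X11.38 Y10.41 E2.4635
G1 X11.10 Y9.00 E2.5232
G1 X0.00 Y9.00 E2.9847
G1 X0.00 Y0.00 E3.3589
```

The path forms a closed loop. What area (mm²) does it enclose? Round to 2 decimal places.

Apply the shoelace formula to the sequence of (X, Y) vertices; enclosed area = 294.34 mm².

294.34 mm²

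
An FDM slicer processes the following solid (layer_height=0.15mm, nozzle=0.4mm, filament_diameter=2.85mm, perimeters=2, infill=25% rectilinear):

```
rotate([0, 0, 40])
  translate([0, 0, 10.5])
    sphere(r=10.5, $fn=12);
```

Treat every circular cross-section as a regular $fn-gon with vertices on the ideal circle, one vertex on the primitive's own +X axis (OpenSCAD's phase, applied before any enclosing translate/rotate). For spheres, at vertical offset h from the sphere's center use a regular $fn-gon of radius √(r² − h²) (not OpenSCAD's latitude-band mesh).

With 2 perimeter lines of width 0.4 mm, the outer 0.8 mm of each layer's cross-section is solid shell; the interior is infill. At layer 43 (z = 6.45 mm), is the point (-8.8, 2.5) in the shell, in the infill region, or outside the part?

At z = 6.45 mm: the r=10.5 sphere slices to a regular 12-gon of circumradius 9.687 (√(r²−h²) with h=4.05 from center); (whole slice rotated 40° about Z — lengths, areas and connectivity unchanged). Overall, the cross-section is a single solid region. Undo the 40° rotation: the query point maps to (-5.134, 7.572) in the un-rotated model frame. The nearest boundary edge runs (-4.84, 8.39)→(-8.39, 4.84); distance from the point to it = 0.37 mm. The point is inside the cross-section, 0.37 mm from the nearest boundary — within the 0.8 mm shell band (2 × 0.4).

shell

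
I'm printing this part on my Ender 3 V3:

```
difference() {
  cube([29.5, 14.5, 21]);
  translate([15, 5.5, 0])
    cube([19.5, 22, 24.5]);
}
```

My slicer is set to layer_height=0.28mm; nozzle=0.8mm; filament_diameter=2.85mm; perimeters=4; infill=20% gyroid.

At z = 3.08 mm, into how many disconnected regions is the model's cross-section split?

1

At z = 3.08 mm: the 29.5×14.5 cube contributes its full rectangle; the cube at (15, 5.5) is present — its section is the full 19.5×22 rectangle; After the difference (first − rest): starting from the 29.5×14.5 cube, the 19.5×22 cube at (15, 5.5) partially overlaps it — only the 130.50 mm² overlap (of its 429.00 mm²) is removed, clipping the outline — 1 connected region. The result has 1 disconnected region.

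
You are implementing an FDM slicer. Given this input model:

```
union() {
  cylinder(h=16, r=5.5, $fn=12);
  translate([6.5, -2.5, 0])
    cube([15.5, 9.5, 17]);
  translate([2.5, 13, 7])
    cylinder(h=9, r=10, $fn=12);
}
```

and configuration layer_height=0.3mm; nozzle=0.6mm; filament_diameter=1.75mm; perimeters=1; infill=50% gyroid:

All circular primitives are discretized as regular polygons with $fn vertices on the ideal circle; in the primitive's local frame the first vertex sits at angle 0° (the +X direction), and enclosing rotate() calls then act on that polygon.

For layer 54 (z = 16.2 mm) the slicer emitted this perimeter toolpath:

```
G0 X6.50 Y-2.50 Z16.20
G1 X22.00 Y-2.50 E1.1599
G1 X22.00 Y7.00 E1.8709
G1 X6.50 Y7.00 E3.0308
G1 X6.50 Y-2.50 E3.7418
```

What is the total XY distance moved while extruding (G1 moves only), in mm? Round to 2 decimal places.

Sum the Euclidean lengths of each G1 segment: total = 50.00 mm.

50.00 mm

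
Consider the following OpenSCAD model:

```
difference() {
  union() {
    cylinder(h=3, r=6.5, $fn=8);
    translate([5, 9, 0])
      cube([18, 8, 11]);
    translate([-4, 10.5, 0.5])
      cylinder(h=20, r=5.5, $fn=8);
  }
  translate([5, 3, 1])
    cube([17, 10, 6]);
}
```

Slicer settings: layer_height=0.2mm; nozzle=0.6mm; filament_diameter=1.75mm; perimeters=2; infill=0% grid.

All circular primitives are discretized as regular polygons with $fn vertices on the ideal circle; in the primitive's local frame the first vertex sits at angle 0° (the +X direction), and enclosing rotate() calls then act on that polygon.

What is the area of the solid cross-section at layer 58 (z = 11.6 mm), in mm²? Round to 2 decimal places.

At z = 11.6 mm: the cylinder does not reach this height (z outside [0, 3]); the cube at (5, 9) is not intersected at this z (z outside [0, 11]); the cylinder at (-4, 10.5): section is a regular 8-gon, circumradius r=5.5 (area = (8/2)·5.500²·sin(360°/8) = 85.56 mm²); Merging all regions: only the r=5.5 cylinder at (-4, 10.5) is present, so the union is just that shape — area = 85.56 mm²; the cube at (5, 3) is not intersected at this z (z outside [1, 7]); Taking the first minus the rest: none of the subtracted shapes is present at this height, so the result so far is unchanged — area = 85.56 mm². Overall, the cross-section is a single solid region. Net area = 85.56 mm².

85.56 mm²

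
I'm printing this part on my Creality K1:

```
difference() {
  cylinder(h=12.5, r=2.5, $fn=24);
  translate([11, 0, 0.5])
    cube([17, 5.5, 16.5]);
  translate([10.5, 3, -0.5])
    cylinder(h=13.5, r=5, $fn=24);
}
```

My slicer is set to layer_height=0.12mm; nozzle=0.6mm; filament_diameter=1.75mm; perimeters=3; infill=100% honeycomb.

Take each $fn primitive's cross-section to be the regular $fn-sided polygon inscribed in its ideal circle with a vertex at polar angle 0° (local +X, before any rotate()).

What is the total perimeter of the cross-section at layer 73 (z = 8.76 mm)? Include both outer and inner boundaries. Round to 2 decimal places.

At z = 8.76 mm: the r=2.5 cylinder gives a regular 24-gon of circumradius 2.5 (constant along its height) (perimeter = 2·24·2.500·sin(180°/24) = 15.66 mm); the 17×5.5 cube at (11, 0) contributes its full rectangle (perimeter 45.00 mm); the cylinder at (10.5, 3): section is a regular 24-gon, circumradius r=5 (perimeter = 2·24·5.000·sin(180°/24) = 31.33 mm); Subtracting the remaining from the first: starting from the r=2.5 cylinder, the 17×5.5 cube at (11, 0) misses the remaining region (no effect); the r=5 cylinder at (10.5, 3) misses the remaining region (no effect) — boundary = 15.66 mm. Overall, the cross-section is a single solid region. Total boundary length (outer) = 15.66 mm.

15.66 mm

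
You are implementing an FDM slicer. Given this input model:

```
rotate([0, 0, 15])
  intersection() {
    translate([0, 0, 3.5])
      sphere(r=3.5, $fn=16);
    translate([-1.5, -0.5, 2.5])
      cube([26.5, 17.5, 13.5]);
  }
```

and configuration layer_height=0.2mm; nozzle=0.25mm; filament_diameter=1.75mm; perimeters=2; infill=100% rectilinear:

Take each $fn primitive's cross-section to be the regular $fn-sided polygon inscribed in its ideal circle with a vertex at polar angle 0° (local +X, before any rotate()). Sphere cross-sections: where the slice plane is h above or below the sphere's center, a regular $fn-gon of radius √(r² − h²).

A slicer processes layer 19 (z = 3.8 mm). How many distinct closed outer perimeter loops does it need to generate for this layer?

1

At z = 3.8 mm: the r=3.5 sphere contributes a regular 16-gon of circumradius √(3.5²−0.3²) = 3.487; the 26.5×17.5 cube at (-1.5, -0.5) contributes its full rectangle; After intersecting: the 26.5×17.5 cube at (-1.5, -0.5) partially overlaps the r=3.5 sphere; clipping to the common part keeps 16.78 mm² — 1 connected region; (whole slice rotated 15° about Z — lengths, areas and connectivity unchanged). The result has 1 disconnected region.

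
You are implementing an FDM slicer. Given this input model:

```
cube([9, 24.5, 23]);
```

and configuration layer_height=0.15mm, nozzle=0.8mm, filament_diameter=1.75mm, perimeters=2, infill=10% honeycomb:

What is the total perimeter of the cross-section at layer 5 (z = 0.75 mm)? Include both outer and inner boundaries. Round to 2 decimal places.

At z = 0.75 mm: the cube is present — its section is the full 9×24.5 rectangle (perimeter 67.00 mm). Overall, the cross-section is a single solid region. Total boundary length (outer) = 67.00 mm.

67.00 mm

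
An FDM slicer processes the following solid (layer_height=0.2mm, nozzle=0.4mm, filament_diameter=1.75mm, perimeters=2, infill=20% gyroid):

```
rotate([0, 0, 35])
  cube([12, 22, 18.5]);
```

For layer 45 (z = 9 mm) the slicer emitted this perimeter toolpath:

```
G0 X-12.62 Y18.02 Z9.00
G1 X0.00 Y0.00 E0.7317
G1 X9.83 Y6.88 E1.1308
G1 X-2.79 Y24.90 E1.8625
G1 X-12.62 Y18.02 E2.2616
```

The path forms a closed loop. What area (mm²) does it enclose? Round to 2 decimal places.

263.96 mm²

Apply the shoelace formula to the sequence of (X, Y) vertices; enclosed area = 263.96 mm².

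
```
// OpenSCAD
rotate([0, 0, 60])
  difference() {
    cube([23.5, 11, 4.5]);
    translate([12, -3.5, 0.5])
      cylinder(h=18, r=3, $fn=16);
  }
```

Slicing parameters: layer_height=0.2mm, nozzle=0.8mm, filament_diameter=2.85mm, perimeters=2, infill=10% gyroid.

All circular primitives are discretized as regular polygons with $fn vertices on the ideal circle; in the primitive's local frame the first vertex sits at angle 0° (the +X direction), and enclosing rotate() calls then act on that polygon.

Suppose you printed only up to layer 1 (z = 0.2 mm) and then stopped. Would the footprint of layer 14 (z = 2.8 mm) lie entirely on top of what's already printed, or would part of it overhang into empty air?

entirely on top

Compare the two slices. At z = 0.2: the 23.5×11 cube contributes its full rectangle (area 258.50 mm²); the cylinder at (12, -3.5) is absent (z outside [0.5, 18.5]); After the difference (first − rest): none of the subtracted shapes is present at this height, so the 23.5×11 cube is unchanged — area = 258.50 mm²; (rotated 60° about Z; rotation is an isometry so areas/perimeters/island counts are preserved). At z = 2.8: the cube is present — its section is the full 23.5×11 rectangle (area 258.50 mm²); the r=3 cylinder at (12, -3.5) gives a regular 16-gon of circumradius 3 (constant along its height) (area = (16/2)·3.000²·sin(360°/16) = 27.55 mm²); Subtracting the remaining from the first: starting from the 23.5×11 cube (258.50 mm²), the r=3 cylinder at (12, -3.5) misses the remaining region (no effect) — area = 258.50 mm²; (rotated 60° about Z; rotation is an isometry so areas/perimeters/island counts are preserved). Checking containment: the cross-section at z = 2.8 is a subset of the cross-section at z = 0.2.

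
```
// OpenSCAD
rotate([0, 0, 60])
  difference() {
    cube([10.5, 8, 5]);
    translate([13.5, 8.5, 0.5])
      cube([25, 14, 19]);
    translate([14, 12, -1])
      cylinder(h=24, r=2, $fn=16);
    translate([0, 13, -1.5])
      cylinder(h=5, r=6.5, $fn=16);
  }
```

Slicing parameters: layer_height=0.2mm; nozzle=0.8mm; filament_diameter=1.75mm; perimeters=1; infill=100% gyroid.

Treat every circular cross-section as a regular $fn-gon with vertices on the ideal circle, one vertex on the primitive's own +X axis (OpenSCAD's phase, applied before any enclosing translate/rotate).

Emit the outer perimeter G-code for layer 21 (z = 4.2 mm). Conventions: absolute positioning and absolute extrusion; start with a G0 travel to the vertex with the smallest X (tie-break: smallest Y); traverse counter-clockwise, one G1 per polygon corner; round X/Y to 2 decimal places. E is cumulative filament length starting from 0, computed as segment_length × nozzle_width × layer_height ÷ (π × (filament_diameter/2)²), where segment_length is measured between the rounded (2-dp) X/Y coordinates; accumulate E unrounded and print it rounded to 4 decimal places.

At z = 4.2 mm: the cube is present — its section is the full 10.5×8 rectangle; the 25×14 cube at (13.5, 8.5) contributes its full rectangle; the r=2 cylinder at (14, 12) gives a regular 16-gon of circumradius 2 (constant along its height); the cylinder at (0, 13) is absent (z outside [-1.5, 3.5]); After the difference (first − rest): starting from the 10.5×8 cube, the 25×14 cube at (13.5, 8.5) misses the remaining region (no effect); the r=2 cylinder at (14, 12) misses the remaining region (no effect) — 1 connected region; (whole slice rotated 60° about Z — lengths, areas and connectivity unchanged). The outline is a single polygon with 4 vertices. Extrusion per mm of travel: 0.8 × 0.2 / (π × 0.875²) = 0.066520. Accumulating E over each segment gives final E = 2.4611.

G0 X-6.93 Y4.00 Z4.20
G1 X0.00 Y0.00 E0.5323
G1 X5.25 Y9.09 E1.2305
G1 X-1.68 Y13.09 E1.7628
G1 X-6.93 Y4.00 E2.4611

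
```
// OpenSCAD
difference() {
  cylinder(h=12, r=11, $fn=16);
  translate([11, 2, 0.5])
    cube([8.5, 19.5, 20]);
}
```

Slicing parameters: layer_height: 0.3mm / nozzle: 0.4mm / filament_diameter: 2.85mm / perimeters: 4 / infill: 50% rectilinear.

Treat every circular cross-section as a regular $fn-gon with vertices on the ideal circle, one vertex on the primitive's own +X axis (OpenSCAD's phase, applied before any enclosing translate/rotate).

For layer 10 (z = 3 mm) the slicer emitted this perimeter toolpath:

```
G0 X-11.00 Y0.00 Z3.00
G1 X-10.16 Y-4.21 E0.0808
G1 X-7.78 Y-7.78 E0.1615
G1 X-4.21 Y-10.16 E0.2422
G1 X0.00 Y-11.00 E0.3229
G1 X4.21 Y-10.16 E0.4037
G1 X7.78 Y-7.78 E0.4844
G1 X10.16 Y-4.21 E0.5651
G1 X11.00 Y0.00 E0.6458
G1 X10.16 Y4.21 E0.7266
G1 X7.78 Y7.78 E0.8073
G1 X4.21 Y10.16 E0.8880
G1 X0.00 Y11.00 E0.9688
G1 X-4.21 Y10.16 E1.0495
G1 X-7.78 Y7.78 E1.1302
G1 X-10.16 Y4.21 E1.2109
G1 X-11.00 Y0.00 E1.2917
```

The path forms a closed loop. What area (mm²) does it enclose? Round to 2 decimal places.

Apply the shoelace formula to the sequence of (X, Y) vertices; enclosed area = 370.40 mm².

370.40 mm²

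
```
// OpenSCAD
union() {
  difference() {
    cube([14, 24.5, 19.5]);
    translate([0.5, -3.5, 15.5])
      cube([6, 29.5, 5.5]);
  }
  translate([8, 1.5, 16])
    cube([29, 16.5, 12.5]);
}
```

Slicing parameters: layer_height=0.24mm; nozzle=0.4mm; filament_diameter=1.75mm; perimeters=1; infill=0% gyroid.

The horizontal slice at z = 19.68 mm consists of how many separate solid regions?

1

At z = 19.68 mm: the cube is absent (z outside [0, 19.5]); the cube at (0.5, -3.5) (footprint 6×29.5) is included at this height; Taking the first minus the rest: the first operand is absent here, so nothing remains; the cube at (8, 1.5) (footprint 29×16.5) is included at this height; Taking the union: only the 29×16.5 cube at (8, 1.5) is present, so the union is just that shape — 1 connected region. The result has 1 disconnected region.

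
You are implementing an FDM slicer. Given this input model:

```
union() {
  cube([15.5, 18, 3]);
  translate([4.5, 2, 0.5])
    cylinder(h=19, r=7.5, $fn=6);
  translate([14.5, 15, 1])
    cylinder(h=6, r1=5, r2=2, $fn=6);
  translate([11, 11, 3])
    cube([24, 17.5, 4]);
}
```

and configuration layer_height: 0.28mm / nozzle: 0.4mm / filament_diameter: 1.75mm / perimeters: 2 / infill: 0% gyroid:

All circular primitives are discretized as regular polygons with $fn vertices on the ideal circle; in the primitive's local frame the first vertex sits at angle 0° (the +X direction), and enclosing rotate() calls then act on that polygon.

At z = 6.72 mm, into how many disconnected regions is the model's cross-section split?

At z = 6.72 mm: the cube is absent (z outside [0, 3]); the cylinder at (4.5, 2): section is a regular 6-gon, circumradius r=7.5; the cone at (14.5, 15) contributes a regular 6-gon of circumradius 2.140 (interpolated between r1=5 and r2=2 at t=0.953); the cube at (11, 11) is present — its section is the full 24×17.5 rectangle; Merging all regions: the regions partially overlap (shared area 11.90 mm²), so overlapping operands fuse into one piece — 2 connected regions. The result has 2 disconnected regions.

2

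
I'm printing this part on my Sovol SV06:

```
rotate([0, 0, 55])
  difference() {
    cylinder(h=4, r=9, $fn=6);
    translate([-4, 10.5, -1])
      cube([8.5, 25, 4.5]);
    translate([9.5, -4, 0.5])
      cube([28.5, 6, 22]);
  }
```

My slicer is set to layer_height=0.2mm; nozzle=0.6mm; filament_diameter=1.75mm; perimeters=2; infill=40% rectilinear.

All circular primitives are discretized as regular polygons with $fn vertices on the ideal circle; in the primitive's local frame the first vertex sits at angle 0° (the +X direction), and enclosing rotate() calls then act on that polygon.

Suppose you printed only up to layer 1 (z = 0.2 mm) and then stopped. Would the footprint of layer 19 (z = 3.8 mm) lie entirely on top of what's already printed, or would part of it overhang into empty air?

Compare the two slices. At z = 0.2: the r=9 cylinder gives a regular 6-gon of circumradius 9 (constant along its height) (area = (6/2)·9.000²·sin(360°/6) = 210.44 mm²); the cube at (-4, 10.5) is present — its section is the full 8.5×25 rectangle (area 212.50 mm²); the cube at (9.5, -4) does not reach this height (z outside [0.5, 22.5]); After the difference (first − rest): starting from the r=9 cylinder (210.44 mm²), the 8.5×25 cube at (-4, 10.5) misses the remaining region (no effect) — area = 210.44 mm²; (whole slice rotated 55° about Z — lengths, areas and connectivity unchanged). At z = 3.8: the r=9 cylinder contributes a regular 6-gon of circumradius 9 (area = (6/2)·9.000²·sin(360°/6) = 210.44 mm²); the cube at (-4, 10.5) is absent (z outside [-1, 3.5]); the 28.5×6 cube at (9.5, -4) contributes its full rectangle (area 171.00 mm²); After the difference (first − rest): starting from the r=9 cylinder (210.44 mm²), the 28.5×6 cube at (9.5, -4) misses the remaining region (no effect) — area = 210.44 mm²; (rotated 55° about Z; rotation is an isometry so areas/perimeters/island counts are preserved). Checking containment: the cross-section at z = 3.8 is a subset of the cross-section at z = 0.2.

entirely on top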